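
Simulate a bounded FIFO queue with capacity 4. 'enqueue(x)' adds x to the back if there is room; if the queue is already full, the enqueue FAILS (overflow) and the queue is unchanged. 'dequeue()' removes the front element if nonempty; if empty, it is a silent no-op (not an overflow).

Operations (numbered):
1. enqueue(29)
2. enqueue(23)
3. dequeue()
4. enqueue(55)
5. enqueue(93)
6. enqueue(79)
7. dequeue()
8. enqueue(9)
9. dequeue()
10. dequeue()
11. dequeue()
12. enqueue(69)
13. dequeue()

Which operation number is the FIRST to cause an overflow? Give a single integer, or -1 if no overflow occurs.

1. enqueue(29): size=1
2. enqueue(23): size=2
3. dequeue(): size=1
4. enqueue(55): size=2
5. enqueue(93): size=3
6. enqueue(79): size=4
7. dequeue(): size=3
8. enqueue(9): size=4
9. dequeue(): size=3
10. dequeue(): size=2
11. dequeue(): size=1
12. enqueue(69): size=2
13. dequeue(): size=1

Answer: -1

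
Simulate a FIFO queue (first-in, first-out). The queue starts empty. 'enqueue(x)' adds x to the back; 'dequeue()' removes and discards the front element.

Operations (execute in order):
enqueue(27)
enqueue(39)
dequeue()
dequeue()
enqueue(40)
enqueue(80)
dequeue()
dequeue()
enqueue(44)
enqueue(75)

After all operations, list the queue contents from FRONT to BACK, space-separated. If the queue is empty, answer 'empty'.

enqueue(27): [27]
enqueue(39): [27, 39]
dequeue(): [39]
dequeue(): []
enqueue(40): [40]
enqueue(80): [40, 80]
dequeue(): [80]
dequeue(): []
enqueue(44): [44]
enqueue(75): [44, 75]

Answer: 44 75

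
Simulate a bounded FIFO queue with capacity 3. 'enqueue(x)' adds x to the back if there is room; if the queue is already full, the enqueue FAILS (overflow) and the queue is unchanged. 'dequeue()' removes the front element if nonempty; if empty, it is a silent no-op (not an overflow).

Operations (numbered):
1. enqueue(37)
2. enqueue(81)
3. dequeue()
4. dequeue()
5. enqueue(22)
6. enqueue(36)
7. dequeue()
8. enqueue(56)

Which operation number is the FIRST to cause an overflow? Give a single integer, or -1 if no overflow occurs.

Answer: -1

Derivation:
1. enqueue(37): size=1
2. enqueue(81): size=2
3. dequeue(): size=1
4. dequeue(): size=0
5. enqueue(22): size=1
6. enqueue(36): size=2
7. dequeue(): size=1
8. enqueue(56): size=2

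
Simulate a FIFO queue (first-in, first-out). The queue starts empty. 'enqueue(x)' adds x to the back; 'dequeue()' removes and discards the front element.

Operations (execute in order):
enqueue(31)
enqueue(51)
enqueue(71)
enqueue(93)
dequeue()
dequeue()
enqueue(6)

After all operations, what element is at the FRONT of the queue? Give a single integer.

enqueue(31): queue = [31]
enqueue(51): queue = [31, 51]
enqueue(71): queue = [31, 51, 71]
enqueue(93): queue = [31, 51, 71, 93]
dequeue(): queue = [51, 71, 93]
dequeue(): queue = [71, 93]
enqueue(6): queue = [71, 93, 6]

Answer: 71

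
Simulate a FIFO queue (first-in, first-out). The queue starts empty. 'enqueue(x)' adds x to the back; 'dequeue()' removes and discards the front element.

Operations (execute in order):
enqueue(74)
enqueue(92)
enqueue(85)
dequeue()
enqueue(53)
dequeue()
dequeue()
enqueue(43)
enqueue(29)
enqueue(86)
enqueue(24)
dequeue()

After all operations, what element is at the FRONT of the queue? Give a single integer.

enqueue(74): queue = [74]
enqueue(92): queue = [74, 92]
enqueue(85): queue = [74, 92, 85]
dequeue(): queue = [92, 85]
enqueue(53): queue = [92, 85, 53]
dequeue(): queue = [85, 53]
dequeue(): queue = [53]
enqueue(43): queue = [53, 43]
enqueue(29): queue = [53, 43, 29]
enqueue(86): queue = [53, 43, 29, 86]
enqueue(24): queue = [53, 43, 29, 86, 24]
dequeue(): queue = [43, 29, 86, 24]

Answer: 43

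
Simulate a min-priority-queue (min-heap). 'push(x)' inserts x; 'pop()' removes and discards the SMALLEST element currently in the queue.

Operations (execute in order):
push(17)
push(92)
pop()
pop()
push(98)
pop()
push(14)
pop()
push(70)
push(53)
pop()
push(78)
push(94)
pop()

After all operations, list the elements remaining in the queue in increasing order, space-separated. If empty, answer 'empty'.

push(17): heap contents = [17]
push(92): heap contents = [17, 92]
pop() → 17: heap contents = [92]
pop() → 92: heap contents = []
push(98): heap contents = [98]
pop() → 98: heap contents = []
push(14): heap contents = [14]
pop() → 14: heap contents = []
push(70): heap contents = [70]
push(53): heap contents = [53, 70]
pop() → 53: heap contents = [70]
push(78): heap contents = [70, 78]
push(94): heap contents = [70, 78, 94]
pop() → 70: heap contents = [78, 94]

Answer: 78 94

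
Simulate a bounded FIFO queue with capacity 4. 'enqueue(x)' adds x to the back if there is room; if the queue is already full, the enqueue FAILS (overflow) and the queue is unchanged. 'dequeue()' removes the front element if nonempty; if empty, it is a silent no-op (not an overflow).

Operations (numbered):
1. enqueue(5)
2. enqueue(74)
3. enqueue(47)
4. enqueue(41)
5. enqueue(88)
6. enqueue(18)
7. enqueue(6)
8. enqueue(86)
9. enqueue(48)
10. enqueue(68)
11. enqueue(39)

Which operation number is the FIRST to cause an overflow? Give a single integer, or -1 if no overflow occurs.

1. enqueue(5): size=1
2. enqueue(74): size=2
3. enqueue(47): size=3
4. enqueue(41): size=4
5. enqueue(88): size=4=cap → OVERFLOW (fail)
6. enqueue(18): size=4=cap → OVERFLOW (fail)
7. enqueue(6): size=4=cap → OVERFLOW (fail)
8. enqueue(86): size=4=cap → OVERFLOW (fail)
9. enqueue(48): size=4=cap → OVERFLOW (fail)
10. enqueue(68): size=4=cap → OVERFLOW (fail)
11. enqueue(39): size=4=cap → OVERFLOW (fail)

Answer: 5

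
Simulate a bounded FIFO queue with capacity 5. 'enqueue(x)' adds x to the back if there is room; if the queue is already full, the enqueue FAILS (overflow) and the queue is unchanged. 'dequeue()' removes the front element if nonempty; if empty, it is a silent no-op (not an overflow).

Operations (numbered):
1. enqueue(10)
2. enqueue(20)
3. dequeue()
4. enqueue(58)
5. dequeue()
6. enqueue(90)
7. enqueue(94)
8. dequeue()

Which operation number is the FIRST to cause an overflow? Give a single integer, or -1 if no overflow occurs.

1. enqueue(10): size=1
2. enqueue(20): size=2
3. dequeue(): size=1
4. enqueue(58): size=2
5. dequeue(): size=1
6. enqueue(90): size=2
7. enqueue(94): size=3
8. dequeue(): size=2

Answer: -1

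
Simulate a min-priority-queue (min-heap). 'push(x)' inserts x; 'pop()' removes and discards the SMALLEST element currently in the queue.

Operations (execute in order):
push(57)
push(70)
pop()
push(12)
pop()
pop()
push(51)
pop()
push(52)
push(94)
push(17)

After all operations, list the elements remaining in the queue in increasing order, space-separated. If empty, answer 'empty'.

Answer: 17 52 94

Derivation:
push(57): heap contents = [57]
push(70): heap contents = [57, 70]
pop() → 57: heap contents = [70]
push(12): heap contents = [12, 70]
pop() → 12: heap contents = [70]
pop() → 70: heap contents = []
push(51): heap contents = [51]
pop() → 51: heap contents = []
push(52): heap contents = [52]
push(94): heap contents = [52, 94]
push(17): heap contents = [17, 52, 94]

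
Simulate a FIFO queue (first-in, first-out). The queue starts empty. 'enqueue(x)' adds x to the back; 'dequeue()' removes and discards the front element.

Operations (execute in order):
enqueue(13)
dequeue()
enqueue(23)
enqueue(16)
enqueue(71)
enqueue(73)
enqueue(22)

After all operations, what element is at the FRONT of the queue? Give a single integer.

enqueue(13): queue = [13]
dequeue(): queue = []
enqueue(23): queue = [23]
enqueue(16): queue = [23, 16]
enqueue(71): queue = [23, 16, 71]
enqueue(73): queue = [23, 16, 71, 73]
enqueue(22): queue = [23, 16, 71, 73, 22]

Answer: 23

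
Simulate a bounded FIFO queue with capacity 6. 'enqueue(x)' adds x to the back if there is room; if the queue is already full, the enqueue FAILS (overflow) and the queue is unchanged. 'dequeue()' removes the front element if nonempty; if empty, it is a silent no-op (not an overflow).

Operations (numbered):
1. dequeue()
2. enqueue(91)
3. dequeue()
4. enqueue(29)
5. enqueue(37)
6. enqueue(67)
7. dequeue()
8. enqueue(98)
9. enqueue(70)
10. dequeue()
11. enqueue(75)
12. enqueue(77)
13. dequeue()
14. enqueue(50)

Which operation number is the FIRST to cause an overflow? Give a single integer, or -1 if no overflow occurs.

Answer: -1

Derivation:
1. dequeue(): empty, no-op, size=0
2. enqueue(91): size=1
3. dequeue(): size=0
4. enqueue(29): size=1
5. enqueue(37): size=2
6. enqueue(67): size=3
7. dequeue(): size=2
8. enqueue(98): size=3
9. enqueue(70): size=4
10. dequeue(): size=3
11. enqueue(75): size=4
12. enqueue(77): size=5
13. dequeue(): size=4
14. enqueue(50): size=5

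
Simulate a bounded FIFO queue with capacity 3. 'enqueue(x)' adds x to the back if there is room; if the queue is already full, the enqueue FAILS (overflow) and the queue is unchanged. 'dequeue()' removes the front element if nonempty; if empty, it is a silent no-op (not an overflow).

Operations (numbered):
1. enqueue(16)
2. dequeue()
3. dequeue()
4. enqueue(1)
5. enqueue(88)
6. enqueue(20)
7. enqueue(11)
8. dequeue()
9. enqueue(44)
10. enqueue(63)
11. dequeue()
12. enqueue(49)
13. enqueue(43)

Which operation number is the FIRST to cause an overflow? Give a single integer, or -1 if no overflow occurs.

Answer: 7

Derivation:
1. enqueue(16): size=1
2. dequeue(): size=0
3. dequeue(): empty, no-op, size=0
4. enqueue(1): size=1
5. enqueue(88): size=2
6. enqueue(20): size=3
7. enqueue(11): size=3=cap → OVERFLOW (fail)
8. dequeue(): size=2
9. enqueue(44): size=3
10. enqueue(63): size=3=cap → OVERFLOW (fail)
11. dequeue(): size=2
12. enqueue(49): size=3
13. enqueue(43): size=3=cap → OVERFLOW (fail)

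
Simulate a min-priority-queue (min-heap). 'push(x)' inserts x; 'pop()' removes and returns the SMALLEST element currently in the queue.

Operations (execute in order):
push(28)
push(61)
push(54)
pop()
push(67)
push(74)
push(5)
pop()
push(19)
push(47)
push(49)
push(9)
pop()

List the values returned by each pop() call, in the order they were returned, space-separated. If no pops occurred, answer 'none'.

Answer: 28 5 9

Derivation:
push(28): heap contents = [28]
push(61): heap contents = [28, 61]
push(54): heap contents = [28, 54, 61]
pop() → 28: heap contents = [54, 61]
push(67): heap contents = [54, 61, 67]
push(74): heap contents = [54, 61, 67, 74]
push(5): heap contents = [5, 54, 61, 67, 74]
pop() → 5: heap contents = [54, 61, 67, 74]
push(19): heap contents = [19, 54, 61, 67, 74]
push(47): heap contents = [19, 47, 54, 61, 67, 74]
push(49): heap contents = [19, 47, 49, 54, 61, 67, 74]
push(9): heap contents = [9, 19, 47, 49, 54, 61, 67, 74]
pop() → 9: heap contents = [19, 47, 49, 54, 61, 67, 74]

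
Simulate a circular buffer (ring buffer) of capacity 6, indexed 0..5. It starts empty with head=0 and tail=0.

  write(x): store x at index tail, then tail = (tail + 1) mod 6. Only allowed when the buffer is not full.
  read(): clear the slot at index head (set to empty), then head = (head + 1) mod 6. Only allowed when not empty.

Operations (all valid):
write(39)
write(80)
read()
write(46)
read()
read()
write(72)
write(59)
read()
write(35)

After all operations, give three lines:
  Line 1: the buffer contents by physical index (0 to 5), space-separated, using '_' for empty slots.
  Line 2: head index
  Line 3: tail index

Answer: _ _ _ _ 59 35
4
0

Derivation:
write(39): buf=[39 _ _ _ _ _], head=0, tail=1, size=1
write(80): buf=[39 80 _ _ _ _], head=0, tail=2, size=2
read(): buf=[_ 80 _ _ _ _], head=1, tail=2, size=1
write(46): buf=[_ 80 46 _ _ _], head=1, tail=3, size=2
read(): buf=[_ _ 46 _ _ _], head=2, tail=3, size=1
read(): buf=[_ _ _ _ _ _], head=3, tail=3, size=0
write(72): buf=[_ _ _ 72 _ _], head=3, tail=4, size=1
write(59): buf=[_ _ _ 72 59 _], head=3, tail=5, size=2
read(): buf=[_ _ _ _ 59 _], head=4, tail=5, size=1
write(35): buf=[_ _ _ _ 59 35], head=4, tail=0, size=2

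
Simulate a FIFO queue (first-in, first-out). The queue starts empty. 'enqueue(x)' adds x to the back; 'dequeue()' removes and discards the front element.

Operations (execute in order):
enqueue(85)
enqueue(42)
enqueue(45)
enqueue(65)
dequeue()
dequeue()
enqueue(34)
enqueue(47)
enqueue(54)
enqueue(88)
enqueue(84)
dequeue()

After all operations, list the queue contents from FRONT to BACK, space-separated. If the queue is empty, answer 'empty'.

enqueue(85): [85]
enqueue(42): [85, 42]
enqueue(45): [85, 42, 45]
enqueue(65): [85, 42, 45, 65]
dequeue(): [42, 45, 65]
dequeue(): [45, 65]
enqueue(34): [45, 65, 34]
enqueue(47): [45, 65, 34, 47]
enqueue(54): [45, 65, 34, 47, 54]
enqueue(88): [45, 65, 34, 47, 54, 88]
enqueue(84): [45, 65, 34, 47, 54, 88, 84]
dequeue(): [65, 34, 47, 54, 88, 84]

Answer: 65 34 47 54 88 84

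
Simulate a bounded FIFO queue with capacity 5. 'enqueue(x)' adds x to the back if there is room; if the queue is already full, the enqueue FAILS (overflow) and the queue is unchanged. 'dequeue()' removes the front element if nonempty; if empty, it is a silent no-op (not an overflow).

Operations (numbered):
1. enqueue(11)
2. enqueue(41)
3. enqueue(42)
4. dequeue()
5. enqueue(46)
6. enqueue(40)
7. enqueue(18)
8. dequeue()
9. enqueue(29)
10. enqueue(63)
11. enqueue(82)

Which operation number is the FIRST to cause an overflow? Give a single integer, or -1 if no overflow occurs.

1. enqueue(11): size=1
2. enqueue(41): size=2
3. enqueue(42): size=3
4. dequeue(): size=2
5. enqueue(46): size=3
6. enqueue(40): size=4
7. enqueue(18): size=5
8. dequeue(): size=4
9. enqueue(29): size=5
10. enqueue(63): size=5=cap → OVERFLOW (fail)
11. enqueue(82): size=5=cap → OVERFLOW (fail)

Answer: 10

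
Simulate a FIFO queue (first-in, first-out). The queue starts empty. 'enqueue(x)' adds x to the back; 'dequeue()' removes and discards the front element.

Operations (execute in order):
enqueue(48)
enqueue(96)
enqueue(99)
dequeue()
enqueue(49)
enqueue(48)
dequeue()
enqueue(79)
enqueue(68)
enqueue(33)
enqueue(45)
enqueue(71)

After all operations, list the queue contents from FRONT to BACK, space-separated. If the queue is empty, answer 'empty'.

enqueue(48): [48]
enqueue(96): [48, 96]
enqueue(99): [48, 96, 99]
dequeue(): [96, 99]
enqueue(49): [96, 99, 49]
enqueue(48): [96, 99, 49, 48]
dequeue(): [99, 49, 48]
enqueue(79): [99, 49, 48, 79]
enqueue(68): [99, 49, 48, 79, 68]
enqueue(33): [99, 49, 48, 79, 68, 33]
enqueue(45): [99, 49, 48, 79, 68, 33, 45]
enqueue(71): [99, 49, 48, 79, 68, 33, 45, 71]

Answer: 99 49 48 79 68 33 45 71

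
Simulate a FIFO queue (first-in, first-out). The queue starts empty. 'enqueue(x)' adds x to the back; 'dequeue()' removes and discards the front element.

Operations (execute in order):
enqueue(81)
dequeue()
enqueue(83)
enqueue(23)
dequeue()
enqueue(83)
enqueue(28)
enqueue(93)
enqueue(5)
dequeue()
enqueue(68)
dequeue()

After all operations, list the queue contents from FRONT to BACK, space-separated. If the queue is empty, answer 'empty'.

enqueue(81): [81]
dequeue(): []
enqueue(83): [83]
enqueue(23): [83, 23]
dequeue(): [23]
enqueue(83): [23, 83]
enqueue(28): [23, 83, 28]
enqueue(93): [23, 83, 28, 93]
enqueue(5): [23, 83, 28, 93, 5]
dequeue(): [83, 28, 93, 5]
enqueue(68): [83, 28, 93, 5, 68]
dequeue(): [28, 93, 5, 68]

Answer: 28 93 5 68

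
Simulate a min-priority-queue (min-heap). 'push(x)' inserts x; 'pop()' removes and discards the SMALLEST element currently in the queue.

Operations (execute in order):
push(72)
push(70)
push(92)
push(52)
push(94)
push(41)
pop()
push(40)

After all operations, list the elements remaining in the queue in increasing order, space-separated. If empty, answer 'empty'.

push(72): heap contents = [72]
push(70): heap contents = [70, 72]
push(92): heap contents = [70, 72, 92]
push(52): heap contents = [52, 70, 72, 92]
push(94): heap contents = [52, 70, 72, 92, 94]
push(41): heap contents = [41, 52, 70, 72, 92, 94]
pop() → 41: heap contents = [52, 70, 72, 92, 94]
push(40): heap contents = [40, 52, 70, 72, 92, 94]

Answer: 40 52 70 72 92 94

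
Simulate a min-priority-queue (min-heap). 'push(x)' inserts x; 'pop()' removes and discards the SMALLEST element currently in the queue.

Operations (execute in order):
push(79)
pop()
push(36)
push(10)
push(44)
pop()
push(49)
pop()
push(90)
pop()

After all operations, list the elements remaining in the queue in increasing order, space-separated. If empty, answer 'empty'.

push(79): heap contents = [79]
pop() → 79: heap contents = []
push(36): heap contents = [36]
push(10): heap contents = [10, 36]
push(44): heap contents = [10, 36, 44]
pop() → 10: heap contents = [36, 44]
push(49): heap contents = [36, 44, 49]
pop() → 36: heap contents = [44, 49]
push(90): heap contents = [44, 49, 90]
pop() → 44: heap contents = [49, 90]

Answer: 49 90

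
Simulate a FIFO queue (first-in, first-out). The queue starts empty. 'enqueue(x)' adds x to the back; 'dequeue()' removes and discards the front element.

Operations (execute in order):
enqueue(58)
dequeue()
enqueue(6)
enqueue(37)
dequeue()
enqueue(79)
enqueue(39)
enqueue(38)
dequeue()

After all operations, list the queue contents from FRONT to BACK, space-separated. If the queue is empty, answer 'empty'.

enqueue(58): [58]
dequeue(): []
enqueue(6): [6]
enqueue(37): [6, 37]
dequeue(): [37]
enqueue(79): [37, 79]
enqueue(39): [37, 79, 39]
enqueue(38): [37, 79, 39, 38]
dequeue(): [79, 39, 38]

Answer: 79 39 38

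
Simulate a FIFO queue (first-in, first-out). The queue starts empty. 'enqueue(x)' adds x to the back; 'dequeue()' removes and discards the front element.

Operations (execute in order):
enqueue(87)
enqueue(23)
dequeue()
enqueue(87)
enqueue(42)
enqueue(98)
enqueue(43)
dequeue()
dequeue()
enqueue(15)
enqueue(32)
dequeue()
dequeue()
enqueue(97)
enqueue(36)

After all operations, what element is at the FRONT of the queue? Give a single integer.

enqueue(87): queue = [87]
enqueue(23): queue = [87, 23]
dequeue(): queue = [23]
enqueue(87): queue = [23, 87]
enqueue(42): queue = [23, 87, 42]
enqueue(98): queue = [23, 87, 42, 98]
enqueue(43): queue = [23, 87, 42, 98, 43]
dequeue(): queue = [87, 42, 98, 43]
dequeue(): queue = [42, 98, 43]
enqueue(15): queue = [42, 98, 43, 15]
enqueue(32): queue = [42, 98, 43, 15, 32]
dequeue(): queue = [98, 43, 15, 32]
dequeue(): queue = [43, 15, 32]
enqueue(97): queue = [43, 15, 32, 97]
enqueue(36): queue = [43, 15, 32, 97, 36]

Answer: 43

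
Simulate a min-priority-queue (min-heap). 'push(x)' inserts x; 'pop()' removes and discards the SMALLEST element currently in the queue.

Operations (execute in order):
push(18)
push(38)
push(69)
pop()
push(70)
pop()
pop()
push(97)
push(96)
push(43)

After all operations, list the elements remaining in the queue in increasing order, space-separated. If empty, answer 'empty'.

Answer: 43 70 96 97

Derivation:
push(18): heap contents = [18]
push(38): heap contents = [18, 38]
push(69): heap contents = [18, 38, 69]
pop() → 18: heap contents = [38, 69]
push(70): heap contents = [38, 69, 70]
pop() → 38: heap contents = [69, 70]
pop() → 69: heap contents = [70]
push(97): heap contents = [70, 97]
push(96): heap contents = [70, 96, 97]
push(43): heap contents = [43, 70, 96, 97]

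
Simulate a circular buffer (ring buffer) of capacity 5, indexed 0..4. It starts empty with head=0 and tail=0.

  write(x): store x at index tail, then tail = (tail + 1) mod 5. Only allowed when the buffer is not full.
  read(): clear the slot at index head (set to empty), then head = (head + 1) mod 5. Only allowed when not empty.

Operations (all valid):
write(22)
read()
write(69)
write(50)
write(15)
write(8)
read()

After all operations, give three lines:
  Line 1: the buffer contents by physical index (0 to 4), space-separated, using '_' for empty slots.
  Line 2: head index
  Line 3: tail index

Answer: _ _ 50 15 8
2
0

Derivation:
write(22): buf=[22 _ _ _ _], head=0, tail=1, size=1
read(): buf=[_ _ _ _ _], head=1, tail=1, size=0
write(69): buf=[_ 69 _ _ _], head=1, tail=2, size=1
write(50): buf=[_ 69 50 _ _], head=1, tail=3, size=2
write(15): buf=[_ 69 50 15 _], head=1, tail=4, size=3
write(8): buf=[_ 69 50 15 8], head=1, tail=0, size=4
read(): buf=[_ _ 50 15 8], head=2, tail=0, size=3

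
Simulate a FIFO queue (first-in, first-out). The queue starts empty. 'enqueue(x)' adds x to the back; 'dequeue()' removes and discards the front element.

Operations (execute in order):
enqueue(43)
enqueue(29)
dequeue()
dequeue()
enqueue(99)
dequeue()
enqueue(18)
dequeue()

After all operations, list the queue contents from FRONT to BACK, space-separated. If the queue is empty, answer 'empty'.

Answer: empty

Derivation:
enqueue(43): [43]
enqueue(29): [43, 29]
dequeue(): [29]
dequeue(): []
enqueue(99): [99]
dequeue(): []
enqueue(18): [18]
dequeue(): []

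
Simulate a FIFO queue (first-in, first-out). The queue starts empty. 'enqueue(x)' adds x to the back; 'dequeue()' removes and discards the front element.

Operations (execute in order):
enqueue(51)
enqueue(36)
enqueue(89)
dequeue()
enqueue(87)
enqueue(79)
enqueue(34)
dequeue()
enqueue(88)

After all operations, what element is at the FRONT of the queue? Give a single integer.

enqueue(51): queue = [51]
enqueue(36): queue = [51, 36]
enqueue(89): queue = [51, 36, 89]
dequeue(): queue = [36, 89]
enqueue(87): queue = [36, 89, 87]
enqueue(79): queue = [36, 89, 87, 79]
enqueue(34): queue = [36, 89, 87, 79, 34]
dequeue(): queue = [89, 87, 79, 34]
enqueue(88): queue = [89, 87, 79, 34, 88]

Answer: 89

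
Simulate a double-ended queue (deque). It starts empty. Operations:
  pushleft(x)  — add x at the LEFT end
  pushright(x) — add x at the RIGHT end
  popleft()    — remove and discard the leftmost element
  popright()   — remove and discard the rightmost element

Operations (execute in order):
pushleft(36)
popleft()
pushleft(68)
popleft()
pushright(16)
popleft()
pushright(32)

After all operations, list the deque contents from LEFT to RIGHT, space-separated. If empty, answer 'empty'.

Answer: 32

Derivation:
pushleft(36): [36]
popleft(): []
pushleft(68): [68]
popleft(): []
pushright(16): [16]
popleft(): []
pushright(32): [32]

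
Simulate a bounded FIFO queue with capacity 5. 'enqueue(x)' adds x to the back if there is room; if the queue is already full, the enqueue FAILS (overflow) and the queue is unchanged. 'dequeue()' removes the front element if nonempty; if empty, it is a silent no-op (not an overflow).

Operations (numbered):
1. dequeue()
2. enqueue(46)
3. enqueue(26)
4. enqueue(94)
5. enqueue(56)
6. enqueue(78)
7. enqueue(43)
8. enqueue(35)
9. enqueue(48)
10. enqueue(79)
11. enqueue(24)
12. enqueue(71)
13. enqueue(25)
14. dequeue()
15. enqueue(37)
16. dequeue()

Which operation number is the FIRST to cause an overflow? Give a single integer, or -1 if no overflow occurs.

1. dequeue(): empty, no-op, size=0
2. enqueue(46): size=1
3. enqueue(26): size=2
4. enqueue(94): size=3
5. enqueue(56): size=4
6. enqueue(78): size=5
7. enqueue(43): size=5=cap → OVERFLOW (fail)
8. enqueue(35): size=5=cap → OVERFLOW (fail)
9. enqueue(48): size=5=cap → OVERFLOW (fail)
10. enqueue(79): size=5=cap → OVERFLOW (fail)
11. enqueue(24): size=5=cap → OVERFLOW (fail)
12. enqueue(71): size=5=cap → OVERFLOW (fail)
13. enqueue(25): size=5=cap → OVERFLOW (fail)
14. dequeue(): size=4
15. enqueue(37): size=5
16. dequeue(): size=4

Answer: 7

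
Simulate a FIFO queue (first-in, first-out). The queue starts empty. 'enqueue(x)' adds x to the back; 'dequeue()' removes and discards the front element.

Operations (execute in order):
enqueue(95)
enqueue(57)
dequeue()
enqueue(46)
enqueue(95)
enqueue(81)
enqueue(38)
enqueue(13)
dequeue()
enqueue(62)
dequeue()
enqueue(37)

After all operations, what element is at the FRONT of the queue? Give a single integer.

Answer: 95

Derivation:
enqueue(95): queue = [95]
enqueue(57): queue = [95, 57]
dequeue(): queue = [57]
enqueue(46): queue = [57, 46]
enqueue(95): queue = [57, 46, 95]
enqueue(81): queue = [57, 46, 95, 81]
enqueue(38): queue = [57, 46, 95, 81, 38]
enqueue(13): queue = [57, 46, 95, 81, 38, 13]
dequeue(): queue = [46, 95, 81, 38, 13]
enqueue(62): queue = [46, 95, 81, 38, 13, 62]
dequeue(): queue = [95, 81, 38, 13, 62]
enqueue(37): queue = [95, 81, 38, 13, 62, 37]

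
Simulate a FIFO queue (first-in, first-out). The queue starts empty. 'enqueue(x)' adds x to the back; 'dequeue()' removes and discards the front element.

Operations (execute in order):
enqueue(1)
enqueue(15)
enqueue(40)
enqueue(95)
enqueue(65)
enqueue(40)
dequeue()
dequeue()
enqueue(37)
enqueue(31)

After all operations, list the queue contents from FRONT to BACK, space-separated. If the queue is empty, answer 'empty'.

enqueue(1): [1]
enqueue(15): [1, 15]
enqueue(40): [1, 15, 40]
enqueue(95): [1, 15, 40, 95]
enqueue(65): [1, 15, 40, 95, 65]
enqueue(40): [1, 15, 40, 95, 65, 40]
dequeue(): [15, 40, 95, 65, 40]
dequeue(): [40, 95, 65, 40]
enqueue(37): [40, 95, 65, 40, 37]
enqueue(31): [40, 95, 65, 40, 37, 31]

Answer: 40 95 65 40 37 31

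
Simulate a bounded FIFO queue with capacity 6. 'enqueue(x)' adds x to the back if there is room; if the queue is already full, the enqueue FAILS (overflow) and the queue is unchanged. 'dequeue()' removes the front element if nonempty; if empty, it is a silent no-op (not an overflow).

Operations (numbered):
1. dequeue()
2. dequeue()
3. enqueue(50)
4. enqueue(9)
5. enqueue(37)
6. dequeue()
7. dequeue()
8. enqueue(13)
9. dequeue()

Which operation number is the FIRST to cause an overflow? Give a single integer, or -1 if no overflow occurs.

Answer: -1

Derivation:
1. dequeue(): empty, no-op, size=0
2. dequeue(): empty, no-op, size=0
3. enqueue(50): size=1
4. enqueue(9): size=2
5. enqueue(37): size=3
6. dequeue(): size=2
7. dequeue(): size=1
8. enqueue(13): size=2
9. dequeue(): size=1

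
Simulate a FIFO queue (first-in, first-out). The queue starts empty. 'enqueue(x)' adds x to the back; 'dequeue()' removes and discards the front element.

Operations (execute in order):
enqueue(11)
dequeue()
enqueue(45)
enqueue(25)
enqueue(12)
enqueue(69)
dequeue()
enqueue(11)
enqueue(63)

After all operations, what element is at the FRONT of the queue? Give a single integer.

enqueue(11): queue = [11]
dequeue(): queue = []
enqueue(45): queue = [45]
enqueue(25): queue = [45, 25]
enqueue(12): queue = [45, 25, 12]
enqueue(69): queue = [45, 25, 12, 69]
dequeue(): queue = [25, 12, 69]
enqueue(11): queue = [25, 12, 69, 11]
enqueue(63): queue = [25, 12, 69, 11, 63]

Answer: 25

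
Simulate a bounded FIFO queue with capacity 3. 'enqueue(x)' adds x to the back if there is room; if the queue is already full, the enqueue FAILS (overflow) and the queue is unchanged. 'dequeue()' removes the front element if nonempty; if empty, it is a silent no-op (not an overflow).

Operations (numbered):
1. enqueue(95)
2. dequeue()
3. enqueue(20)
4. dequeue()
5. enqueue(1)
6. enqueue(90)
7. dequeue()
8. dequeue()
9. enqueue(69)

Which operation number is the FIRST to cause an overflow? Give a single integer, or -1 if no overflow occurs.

Answer: -1

Derivation:
1. enqueue(95): size=1
2. dequeue(): size=0
3. enqueue(20): size=1
4. dequeue(): size=0
5. enqueue(1): size=1
6. enqueue(90): size=2
7. dequeue(): size=1
8. dequeue(): size=0
9. enqueue(69): size=1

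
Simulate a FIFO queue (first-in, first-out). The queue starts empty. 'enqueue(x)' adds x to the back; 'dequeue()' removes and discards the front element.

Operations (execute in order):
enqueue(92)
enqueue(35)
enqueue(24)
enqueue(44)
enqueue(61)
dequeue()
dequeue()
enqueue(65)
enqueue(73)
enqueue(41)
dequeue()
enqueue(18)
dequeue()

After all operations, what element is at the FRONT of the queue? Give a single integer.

enqueue(92): queue = [92]
enqueue(35): queue = [92, 35]
enqueue(24): queue = [92, 35, 24]
enqueue(44): queue = [92, 35, 24, 44]
enqueue(61): queue = [92, 35, 24, 44, 61]
dequeue(): queue = [35, 24, 44, 61]
dequeue(): queue = [24, 44, 61]
enqueue(65): queue = [24, 44, 61, 65]
enqueue(73): queue = [24, 44, 61, 65, 73]
enqueue(41): queue = [24, 44, 61, 65, 73, 41]
dequeue(): queue = [44, 61, 65, 73, 41]
enqueue(18): queue = [44, 61, 65, 73, 41, 18]
dequeue(): queue = [61, 65, 73, 41, 18]

Answer: 61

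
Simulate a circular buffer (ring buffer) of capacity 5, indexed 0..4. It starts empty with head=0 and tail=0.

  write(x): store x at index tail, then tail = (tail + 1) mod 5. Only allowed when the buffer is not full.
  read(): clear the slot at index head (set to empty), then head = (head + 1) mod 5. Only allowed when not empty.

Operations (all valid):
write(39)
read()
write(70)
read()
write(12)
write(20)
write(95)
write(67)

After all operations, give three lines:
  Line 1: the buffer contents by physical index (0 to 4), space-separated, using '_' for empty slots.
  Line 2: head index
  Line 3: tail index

write(39): buf=[39 _ _ _ _], head=0, tail=1, size=1
read(): buf=[_ _ _ _ _], head=1, tail=1, size=0
write(70): buf=[_ 70 _ _ _], head=1, tail=2, size=1
read(): buf=[_ _ _ _ _], head=2, tail=2, size=0
write(12): buf=[_ _ 12 _ _], head=2, tail=3, size=1
write(20): buf=[_ _ 12 20 _], head=2, tail=4, size=2
write(95): buf=[_ _ 12 20 95], head=2, tail=0, size=3
write(67): buf=[67 _ 12 20 95], head=2, tail=1, size=4

Answer: 67 _ 12 20 95
2
1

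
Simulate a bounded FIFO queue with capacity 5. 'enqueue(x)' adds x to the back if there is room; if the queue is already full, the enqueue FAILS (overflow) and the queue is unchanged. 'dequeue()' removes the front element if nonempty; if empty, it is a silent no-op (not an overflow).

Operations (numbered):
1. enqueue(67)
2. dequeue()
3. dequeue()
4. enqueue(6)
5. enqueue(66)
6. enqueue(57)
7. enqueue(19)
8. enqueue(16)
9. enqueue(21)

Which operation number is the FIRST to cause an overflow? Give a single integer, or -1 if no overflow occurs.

1. enqueue(67): size=1
2. dequeue(): size=0
3. dequeue(): empty, no-op, size=0
4. enqueue(6): size=1
5. enqueue(66): size=2
6. enqueue(57): size=3
7. enqueue(19): size=4
8. enqueue(16): size=5
9. enqueue(21): size=5=cap → OVERFLOW (fail)

Answer: 9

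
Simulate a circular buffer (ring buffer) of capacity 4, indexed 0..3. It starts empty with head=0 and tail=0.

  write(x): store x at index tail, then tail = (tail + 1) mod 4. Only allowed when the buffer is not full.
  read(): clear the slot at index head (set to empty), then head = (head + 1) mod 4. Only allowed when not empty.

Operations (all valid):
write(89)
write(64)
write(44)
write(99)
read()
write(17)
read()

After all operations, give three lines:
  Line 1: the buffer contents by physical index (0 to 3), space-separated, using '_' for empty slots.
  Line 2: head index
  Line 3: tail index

Answer: 17 _ 44 99
2
1

Derivation:
write(89): buf=[89 _ _ _], head=0, tail=1, size=1
write(64): buf=[89 64 _ _], head=0, tail=2, size=2
write(44): buf=[89 64 44 _], head=0, tail=3, size=3
write(99): buf=[89 64 44 99], head=0, tail=0, size=4
read(): buf=[_ 64 44 99], head=1, tail=0, size=3
write(17): buf=[17 64 44 99], head=1, tail=1, size=4
read(): buf=[17 _ 44 99], head=2, tail=1, size=3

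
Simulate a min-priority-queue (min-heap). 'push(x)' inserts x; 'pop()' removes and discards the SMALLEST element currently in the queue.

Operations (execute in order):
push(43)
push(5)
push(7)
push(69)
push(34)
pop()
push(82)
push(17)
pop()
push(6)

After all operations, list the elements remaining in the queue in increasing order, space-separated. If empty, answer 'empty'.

push(43): heap contents = [43]
push(5): heap contents = [5, 43]
push(7): heap contents = [5, 7, 43]
push(69): heap contents = [5, 7, 43, 69]
push(34): heap contents = [5, 7, 34, 43, 69]
pop() → 5: heap contents = [7, 34, 43, 69]
push(82): heap contents = [7, 34, 43, 69, 82]
push(17): heap contents = [7, 17, 34, 43, 69, 82]
pop() → 7: heap contents = [17, 34, 43, 69, 82]
push(6): heap contents = [6, 17, 34, 43, 69, 82]

Answer: 6 17 34 43 69 82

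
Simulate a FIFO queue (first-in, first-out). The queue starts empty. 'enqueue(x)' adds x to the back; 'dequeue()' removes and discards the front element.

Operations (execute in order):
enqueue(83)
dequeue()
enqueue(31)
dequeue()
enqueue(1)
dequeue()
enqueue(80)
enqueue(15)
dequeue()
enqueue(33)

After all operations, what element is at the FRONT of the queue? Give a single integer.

Answer: 15

Derivation:
enqueue(83): queue = [83]
dequeue(): queue = []
enqueue(31): queue = [31]
dequeue(): queue = []
enqueue(1): queue = [1]
dequeue(): queue = []
enqueue(80): queue = [80]
enqueue(15): queue = [80, 15]
dequeue(): queue = [15]
enqueue(33): queue = [15, 33]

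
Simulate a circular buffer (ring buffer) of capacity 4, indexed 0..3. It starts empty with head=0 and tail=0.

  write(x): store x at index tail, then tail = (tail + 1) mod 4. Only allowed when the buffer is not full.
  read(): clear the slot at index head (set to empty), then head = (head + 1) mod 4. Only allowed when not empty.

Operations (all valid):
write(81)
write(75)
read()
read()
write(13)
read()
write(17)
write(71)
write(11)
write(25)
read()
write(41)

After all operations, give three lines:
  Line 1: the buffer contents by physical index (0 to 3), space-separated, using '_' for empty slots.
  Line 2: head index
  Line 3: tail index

write(81): buf=[81 _ _ _], head=0, tail=1, size=1
write(75): buf=[81 75 _ _], head=0, tail=2, size=2
read(): buf=[_ 75 _ _], head=1, tail=2, size=1
read(): buf=[_ _ _ _], head=2, tail=2, size=0
write(13): buf=[_ _ 13 _], head=2, tail=3, size=1
read(): buf=[_ _ _ _], head=3, tail=3, size=0
write(17): buf=[_ _ _ 17], head=3, tail=0, size=1
write(71): buf=[71 _ _ 17], head=3, tail=1, size=2
write(11): buf=[71 11 _ 17], head=3, tail=2, size=3
write(25): buf=[71 11 25 17], head=3, tail=3, size=4
read(): buf=[71 11 25 _], head=0, tail=3, size=3
write(41): buf=[71 11 25 41], head=0, tail=0, size=4

Answer: 71 11 25 41
0
0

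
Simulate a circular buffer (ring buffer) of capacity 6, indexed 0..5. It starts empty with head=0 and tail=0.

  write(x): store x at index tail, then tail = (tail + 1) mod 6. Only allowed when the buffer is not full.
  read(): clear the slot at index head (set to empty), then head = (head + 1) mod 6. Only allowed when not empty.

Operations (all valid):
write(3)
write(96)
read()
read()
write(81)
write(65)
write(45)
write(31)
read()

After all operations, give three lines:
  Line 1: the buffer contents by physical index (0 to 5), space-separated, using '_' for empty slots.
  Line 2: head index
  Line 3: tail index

write(3): buf=[3 _ _ _ _ _], head=0, tail=1, size=1
write(96): buf=[3 96 _ _ _ _], head=0, tail=2, size=2
read(): buf=[_ 96 _ _ _ _], head=1, tail=2, size=1
read(): buf=[_ _ _ _ _ _], head=2, tail=2, size=0
write(81): buf=[_ _ 81 _ _ _], head=2, tail=3, size=1
write(65): buf=[_ _ 81 65 _ _], head=2, tail=4, size=2
write(45): buf=[_ _ 81 65 45 _], head=2, tail=5, size=3
write(31): buf=[_ _ 81 65 45 31], head=2, tail=0, size=4
read(): buf=[_ _ _ 65 45 31], head=3, tail=0, size=3

Answer: _ _ _ 65 45 31
3
0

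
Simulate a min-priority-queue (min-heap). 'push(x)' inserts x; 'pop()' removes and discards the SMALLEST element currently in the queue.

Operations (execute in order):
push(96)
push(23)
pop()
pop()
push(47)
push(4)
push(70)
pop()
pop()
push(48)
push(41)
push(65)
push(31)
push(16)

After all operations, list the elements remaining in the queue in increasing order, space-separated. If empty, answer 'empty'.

Answer: 16 31 41 48 65 70

Derivation:
push(96): heap contents = [96]
push(23): heap contents = [23, 96]
pop() → 23: heap contents = [96]
pop() → 96: heap contents = []
push(47): heap contents = [47]
push(4): heap contents = [4, 47]
push(70): heap contents = [4, 47, 70]
pop() → 4: heap contents = [47, 70]
pop() → 47: heap contents = [70]
push(48): heap contents = [48, 70]
push(41): heap contents = [41, 48, 70]
push(65): heap contents = [41, 48, 65, 70]
push(31): heap contents = [31, 41, 48, 65, 70]
push(16): heap contents = [16, 31, 41, 48, 65, 70]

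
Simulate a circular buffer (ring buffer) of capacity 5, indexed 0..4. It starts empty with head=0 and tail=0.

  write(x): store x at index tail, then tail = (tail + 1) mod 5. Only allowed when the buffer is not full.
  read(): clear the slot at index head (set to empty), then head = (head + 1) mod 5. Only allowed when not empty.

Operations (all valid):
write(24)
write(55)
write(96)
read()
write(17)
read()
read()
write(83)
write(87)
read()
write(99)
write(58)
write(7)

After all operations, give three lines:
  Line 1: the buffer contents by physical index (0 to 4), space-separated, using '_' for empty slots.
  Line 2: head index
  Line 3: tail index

Answer: 87 99 58 7 83
4
4

Derivation:
write(24): buf=[24 _ _ _ _], head=0, tail=1, size=1
write(55): buf=[24 55 _ _ _], head=0, tail=2, size=2
write(96): buf=[24 55 96 _ _], head=0, tail=3, size=3
read(): buf=[_ 55 96 _ _], head=1, tail=3, size=2
write(17): buf=[_ 55 96 17 _], head=1, tail=4, size=3
read(): buf=[_ _ 96 17 _], head=2, tail=4, size=2
read(): buf=[_ _ _ 17 _], head=3, tail=4, size=1
write(83): buf=[_ _ _ 17 83], head=3, tail=0, size=2
write(87): buf=[87 _ _ 17 83], head=3, tail=1, size=3
read(): buf=[87 _ _ _ 83], head=4, tail=1, size=2
write(99): buf=[87 99 _ _ 83], head=4, tail=2, size=3
write(58): buf=[87 99 58 _ 83], head=4, tail=3, size=4
write(7): buf=[87 99 58 7 83], head=4, tail=4, size=5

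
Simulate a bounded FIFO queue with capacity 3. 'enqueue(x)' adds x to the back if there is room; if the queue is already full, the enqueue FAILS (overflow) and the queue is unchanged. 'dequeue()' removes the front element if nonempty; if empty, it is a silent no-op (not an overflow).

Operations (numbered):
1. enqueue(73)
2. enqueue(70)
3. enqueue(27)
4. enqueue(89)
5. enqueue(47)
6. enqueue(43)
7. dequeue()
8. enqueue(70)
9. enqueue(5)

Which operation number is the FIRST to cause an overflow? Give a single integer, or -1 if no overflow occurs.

Answer: 4

Derivation:
1. enqueue(73): size=1
2. enqueue(70): size=2
3. enqueue(27): size=3
4. enqueue(89): size=3=cap → OVERFLOW (fail)
5. enqueue(47): size=3=cap → OVERFLOW (fail)
6. enqueue(43): size=3=cap → OVERFLOW (fail)
7. dequeue(): size=2
8. enqueue(70): size=3
9. enqueue(5): size=3=cap → OVERFLOW (fail)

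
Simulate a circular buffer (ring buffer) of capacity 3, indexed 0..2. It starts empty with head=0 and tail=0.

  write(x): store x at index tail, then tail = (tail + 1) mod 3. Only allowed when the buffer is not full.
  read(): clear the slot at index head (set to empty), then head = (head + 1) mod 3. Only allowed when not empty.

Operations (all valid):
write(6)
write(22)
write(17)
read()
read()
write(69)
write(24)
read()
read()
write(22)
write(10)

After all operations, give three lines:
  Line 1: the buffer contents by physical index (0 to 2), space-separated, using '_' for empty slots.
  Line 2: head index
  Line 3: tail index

write(6): buf=[6 _ _], head=0, tail=1, size=1
write(22): buf=[6 22 _], head=0, tail=2, size=2
write(17): buf=[6 22 17], head=0, tail=0, size=3
read(): buf=[_ 22 17], head=1, tail=0, size=2
read(): buf=[_ _ 17], head=2, tail=0, size=1
write(69): buf=[69 _ 17], head=2, tail=1, size=2
write(24): buf=[69 24 17], head=2, tail=2, size=3
read(): buf=[69 24 _], head=0, tail=2, size=2
read(): buf=[_ 24 _], head=1, tail=2, size=1
write(22): buf=[_ 24 22], head=1, tail=0, size=2
write(10): buf=[10 24 22], head=1, tail=1, size=3

Answer: 10 24 22
1
1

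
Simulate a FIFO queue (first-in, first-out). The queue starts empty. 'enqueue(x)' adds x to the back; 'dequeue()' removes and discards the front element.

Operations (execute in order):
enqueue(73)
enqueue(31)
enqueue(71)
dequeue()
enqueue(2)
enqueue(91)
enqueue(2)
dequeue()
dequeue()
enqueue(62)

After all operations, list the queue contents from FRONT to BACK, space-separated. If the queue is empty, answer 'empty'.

Answer: 2 91 2 62

Derivation:
enqueue(73): [73]
enqueue(31): [73, 31]
enqueue(71): [73, 31, 71]
dequeue(): [31, 71]
enqueue(2): [31, 71, 2]
enqueue(91): [31, 71, 2, 91]
enqueue(2): [31, 71, 2, 91, 2]
dequeue(): [71, 2, 91, 2]
dequeue(): [2, 91, 2]
enqueue(62): [2, 91, 2, 62]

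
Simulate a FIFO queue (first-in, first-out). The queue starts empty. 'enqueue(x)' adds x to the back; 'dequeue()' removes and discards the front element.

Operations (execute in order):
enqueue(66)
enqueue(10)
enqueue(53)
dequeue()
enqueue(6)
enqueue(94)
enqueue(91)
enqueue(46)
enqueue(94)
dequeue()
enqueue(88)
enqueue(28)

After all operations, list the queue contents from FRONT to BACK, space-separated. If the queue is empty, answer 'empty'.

Answer: 53 6 94 91 46 94 88 28

Derivation:
enqueue(66): [66]
enqueue(10): [66, 10]
enqueue(53): [66, 10, 53]
dequeue(): [10, 53]
enqueue(6): [10, 53, 6]
enqueue(94): [10, 53, 6, 94]
enqueue(91): [10, 53, 6, 94, 91]
enqueue(46): [10, 53, 6, 94, 91, 46]
enqueue(94): [10, 53, 6, 94, 91, 46, 94]
dequeue(): [53, 6, 94, 91, 46, 94]
enqueue(88): [53, 6, 94, 91, 46, 94, 88]
enqueue(28): [53, 6, 94, 91, 46, 94, 88, 28]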